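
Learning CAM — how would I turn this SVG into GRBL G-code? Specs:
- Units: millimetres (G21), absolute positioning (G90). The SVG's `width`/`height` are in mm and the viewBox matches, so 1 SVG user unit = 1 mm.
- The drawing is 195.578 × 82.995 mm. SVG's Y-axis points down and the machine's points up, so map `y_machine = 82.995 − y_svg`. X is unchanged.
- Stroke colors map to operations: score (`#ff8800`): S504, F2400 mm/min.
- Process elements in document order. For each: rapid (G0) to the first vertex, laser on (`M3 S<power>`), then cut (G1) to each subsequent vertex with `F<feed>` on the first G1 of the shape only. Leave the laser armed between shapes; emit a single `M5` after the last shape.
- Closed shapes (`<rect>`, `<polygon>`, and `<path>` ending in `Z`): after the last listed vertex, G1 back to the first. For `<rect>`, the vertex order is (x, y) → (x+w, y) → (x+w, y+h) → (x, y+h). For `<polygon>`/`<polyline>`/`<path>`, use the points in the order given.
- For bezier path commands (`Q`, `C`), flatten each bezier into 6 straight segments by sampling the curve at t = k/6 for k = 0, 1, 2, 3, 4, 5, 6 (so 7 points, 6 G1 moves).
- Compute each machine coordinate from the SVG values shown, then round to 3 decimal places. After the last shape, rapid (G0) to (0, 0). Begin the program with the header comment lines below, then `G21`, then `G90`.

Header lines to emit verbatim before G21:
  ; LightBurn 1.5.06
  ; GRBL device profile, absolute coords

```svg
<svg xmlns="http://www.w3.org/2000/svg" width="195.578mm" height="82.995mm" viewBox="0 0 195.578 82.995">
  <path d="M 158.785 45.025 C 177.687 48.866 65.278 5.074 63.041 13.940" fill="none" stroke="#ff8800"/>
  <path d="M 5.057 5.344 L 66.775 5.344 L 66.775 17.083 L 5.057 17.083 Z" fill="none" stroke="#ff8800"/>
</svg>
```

; LightBurn 1.5.06
; GRBL device profile, absolute coords
G21
G90
G0 X158.785 Y37.970
M3 S504
G1 X158.411 Y39.555 F2400
G1 X142.860 Y46.292
G1 X118.840 Y55.397
G1 X93.058 Y64.083
G1 X72.223 Y69.564
G1 X63.041 Y69.055
G0 X5.057 Y77.651
M3 S504
G1 X66.775 Y77.651 F2400
G1 X66.775 Y65.912
G1 X5.057 Y65.912
G1 X5.057 Y77.651
M5
G0 X0.000 Y0.000

Since the viewBox matches the mm dimensions, user units are millimetres directly. The only transform is the Y-flip y_m = 82.995 − y_svg.

Shape 1 is a cubic bezier drawn with `<path>`. Its stroke #ff8800 means score at S504, F2400. After flipping Y the toolpath is (158.785,37.970) → (158.411,39.555) → (142.860,46.292) → (118.840,55.397) → (93.058,64.083) → (72.223,69.564) → (63.041,69.055).

Shape 2 is a rectangle drawn with `<path>`. Its stroke #ff8800 means score at S504, F2400. After flipping Y the toolpath is (5.057,77.651) → (66.775,77.651) → (66.775,65.912) → (5.057,65.912) → (5.057,77.651), returning to the start.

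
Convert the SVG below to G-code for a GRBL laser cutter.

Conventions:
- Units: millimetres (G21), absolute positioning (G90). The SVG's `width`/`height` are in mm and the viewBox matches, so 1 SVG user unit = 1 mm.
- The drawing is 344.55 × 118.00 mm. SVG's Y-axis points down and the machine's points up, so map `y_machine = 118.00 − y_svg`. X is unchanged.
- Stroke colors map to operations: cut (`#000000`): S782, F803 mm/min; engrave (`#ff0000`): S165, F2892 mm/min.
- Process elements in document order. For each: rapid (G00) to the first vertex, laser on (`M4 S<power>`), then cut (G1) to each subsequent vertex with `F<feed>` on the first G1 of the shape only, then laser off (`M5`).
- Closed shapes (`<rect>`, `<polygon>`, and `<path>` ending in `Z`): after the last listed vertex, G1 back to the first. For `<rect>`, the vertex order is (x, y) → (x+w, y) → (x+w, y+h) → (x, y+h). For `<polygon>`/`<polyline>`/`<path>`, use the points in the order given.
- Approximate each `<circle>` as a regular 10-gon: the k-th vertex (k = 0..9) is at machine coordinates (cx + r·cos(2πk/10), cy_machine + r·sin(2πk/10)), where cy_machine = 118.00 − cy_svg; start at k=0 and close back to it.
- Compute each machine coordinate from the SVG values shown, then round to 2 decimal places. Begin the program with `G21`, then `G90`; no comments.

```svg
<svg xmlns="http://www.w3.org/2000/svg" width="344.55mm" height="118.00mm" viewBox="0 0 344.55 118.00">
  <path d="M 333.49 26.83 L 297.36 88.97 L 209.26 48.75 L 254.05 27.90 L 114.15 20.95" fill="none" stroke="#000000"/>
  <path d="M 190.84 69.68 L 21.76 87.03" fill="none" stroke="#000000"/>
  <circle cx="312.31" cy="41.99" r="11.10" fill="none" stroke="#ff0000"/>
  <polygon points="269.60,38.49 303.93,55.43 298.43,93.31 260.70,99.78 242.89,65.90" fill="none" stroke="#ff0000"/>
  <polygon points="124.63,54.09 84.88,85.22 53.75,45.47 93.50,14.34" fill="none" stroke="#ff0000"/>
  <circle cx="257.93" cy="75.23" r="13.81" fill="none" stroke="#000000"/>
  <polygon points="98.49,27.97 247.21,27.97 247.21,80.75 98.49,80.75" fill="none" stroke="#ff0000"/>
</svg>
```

Since the viewBox matches the mm dimensions, user units are millimetres directly. The only transform is the Y-flip y_m = 118.00 − y_svg.

Shape 1 is a open polyline drawn with `<path>`. Its stroke #000000 means cut at S782, F803. After flipping Y the toolpath is (333.49,91.17) → (297.36,29.03) → (209.26,69.25) → (254.05,90.10) → (114.15,97.05).

Shape 2 is a line segment drawn with `<path>`. Its stroke #000000 means cut at S782, F803. After flipping Y the toolpath is (190.84,48.32) → (21.76,30.97).

Shape 3 is a circle drawn with `<circle>`. Its stroke #ff0000 means engrave at S165, F2892. After flipping Y the toolpath is (323.41,76.01) → (321.29,82.53) → (315.74,86.57) → (308.88,86.57) → (303.33,82.53) → (301.21,76.01) → (303.33,69.49) → (308.88,65.45) → (315.74,65.45) → (321.29,69.49) → (323.41,76.01), returning to the start.

Shape 4 is a regular polygon drawn with `<polygon>`. Its stroke #ff0000 means engrave at S165, F2892. After flipping Y the toolpath is (269.60,79.51) → (303.93,62.57) → (298.43,24.69) → (260.70,18.22) → (242.89,52.10) → (269.60,79.51), returning to the start.

Shape 5 is a regular polygon drawn with `<polygon>`. Its stroke #ff0000 means engrave at S165, F2892. After flipping Y the toolpath is (124.63,63.91) → (84.88,32.78) → (53.75,72.53) → (93.50,103.66) → (124.63,63.91), returning to the start.

Shape 6 is a circle drawn with `<circle>`. Its stroke #000000 means cut at S782, F803. After flipping Y the toolpath is (271.74,42.77) → (269.10,50.89) → (262.20,55.90) → (253.66,55.90) → (246.76,50.89) → (244.12,42.77) → (246.76,34.65) → (253.66,29.64) → (262.20,29.64) → (269.10,34.65) → (271.74,42.77), returning to the start.

Shape 7 is a rectangle drawn with `<polygon>`. Its stroke #ff0000 means engrave at S165, F2892. After flipping Y the toolpath is (98.49,90.03) → (247.21,90.03) → (247.21,37.25) → (98.49,37.25) → (98.49,90.03), returning to the start.

G21
G90
G00 X333.49 Y91.17
M4 S782
G1 X297.36 Y29.03 F803
G1 X209.26 Y69.25
G1 X254.05 Y90.10
G1 X114.15 Y97.05
M5
G00 X190.84 Y48.32
M4 S782
G1 X21.76 Y30.97 F803
M5
G00 X323.41 Y76.01
M4 S165
G1 X321.29 Y82.53 F2892
G1 X315.74 Y86.57
G1 X308.88 Y86.57
G1 X303.33 Y82.53
G1 X301.21 Y76.01
G1 X303.33 Y69.49
G1 X308.88 Y65.45
G1 X315.74 Y65.45
G1 X321.29 Y69.49
G1 X323.41 Y76.01
M5
G00 X269.60 Y79.51
M4 S165
G1 X303.93 Y62.57 F2892
G1 X298.43 Y24.69
G1 X260.70 Y18.22
G1 X242.89 Y52.10
G1 X269.60 Y79.51
M5
G00 X124.63 Y63.91
M4 S165
G1 X84.88 Y32.78 F2892
G1 X53.75 Y72.53
G1 X93.50 Y103.66
G1 X124.63 Y63.91
M5
G00 X271.74 Y42.77
M4 S782
G1 X269.10 Y50.89 F803
G1 X262.20 Y55.90
G1 X253.66 Y55.90
G1 X246.76 Y50.89
G1 X244.12 Y42.77
G1 X246.76 Y34.65
G1 X253.66 Y29.64
G1 X262.20 Y29.64
G1 X269.10 Y34.65
G1 X271.74 Y42.77
M5
G00 X98.49 Y90.03
M4 S165
G1 X247.21 Y90.03 F2892
G1 X247.21 Y37.25
G1 X98.49 Y37.25
G1 X98.49 Y90.03
M5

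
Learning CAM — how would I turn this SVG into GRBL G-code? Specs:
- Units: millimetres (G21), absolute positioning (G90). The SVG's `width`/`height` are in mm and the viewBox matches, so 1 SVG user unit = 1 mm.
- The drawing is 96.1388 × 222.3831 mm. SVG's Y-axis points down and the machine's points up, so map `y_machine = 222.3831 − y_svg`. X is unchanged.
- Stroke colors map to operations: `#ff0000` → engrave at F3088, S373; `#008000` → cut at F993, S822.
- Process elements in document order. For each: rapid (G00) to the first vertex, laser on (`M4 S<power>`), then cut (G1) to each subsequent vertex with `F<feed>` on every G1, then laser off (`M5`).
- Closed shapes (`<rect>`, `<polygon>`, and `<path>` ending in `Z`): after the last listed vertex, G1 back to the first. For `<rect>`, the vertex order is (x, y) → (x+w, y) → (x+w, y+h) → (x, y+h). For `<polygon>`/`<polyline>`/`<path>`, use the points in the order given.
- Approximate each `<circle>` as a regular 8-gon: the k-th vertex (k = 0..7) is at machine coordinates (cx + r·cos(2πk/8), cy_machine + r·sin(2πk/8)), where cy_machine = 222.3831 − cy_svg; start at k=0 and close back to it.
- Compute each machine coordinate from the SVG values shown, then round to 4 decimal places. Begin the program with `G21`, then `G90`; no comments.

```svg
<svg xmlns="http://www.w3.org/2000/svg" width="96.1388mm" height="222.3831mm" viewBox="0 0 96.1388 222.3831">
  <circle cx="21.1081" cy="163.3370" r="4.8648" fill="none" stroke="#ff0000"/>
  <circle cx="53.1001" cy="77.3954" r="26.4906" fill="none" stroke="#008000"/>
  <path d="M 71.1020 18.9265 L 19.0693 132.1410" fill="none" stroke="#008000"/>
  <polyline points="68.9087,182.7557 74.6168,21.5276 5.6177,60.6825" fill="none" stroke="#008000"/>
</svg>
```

G21
G90
G00 X25.9729 Y59.0461
M4 S373
G1 X24.5480 Y62.4860 F3088
G1 X21.1081 Y63.9109 F3088
G1 X17.6682 Y62.4860 F3088
G1 X16.2433 Y59.0461 F3088
G1 X17.6682 Y55.6062 F3088
G1 X21.1081 Y54.1813 F3088
G1 X24.5480 Y55.6062 F3088
G1 X25.9729 Y59.0461 F3088
M5
G00 X79.5907 Y144.9877
M4 S822
G1 X71.8318 Y163.7194 F993
G1 X53.1001 Y171.4783 F993
G1 X34.3684 Y163.7194 F993
G1 X26.6095 Y144.9877 F993
G1 X34.3684 Y126.2560 F993
G1 X53.1001 Y118.4971 F993
G1 X71.8318 Y126.2560 F993
G1 X79.5907 Y144.9877 F993
M5
G00 X71.1020 Y203.4566
M4 S822
G1 X19.0693 Y90.2421 F993
M5
G00 X68.9087 Y39.6274
M4 S822
G1 X74.6168 Y200.8555 F993
G1 X5.6177 Y161.7006 F993
M5

1 u = 1 mm; y_m = 222.3831 − y.

[1] `<circle>` circle, #ff0000→engrave S373 F3088: (25.9729,59.0461) → (24.5480,62.4860) → (21.1081,63.9109) → (17.6682,62.4860) → (16.2433,59.0461) → (17.6682,55.6062) → (21.1081,54.1813) → (24.5480,55.6062) → (25.9729,59.0461) (closed)

[2] `<circle>` circle, #008000→cut S822 F993: (79.5907,144.9877) → (71.8318,163.7194) → (53.1001,171.4783) → (34.3684,163.7194) → (26.6095,144.9877) → (34.3684,126.2560) → (53.1001,118.4971) → (71.8318,126.2560) → (79.5907,144.9877) (closed)

[3] `<path>` line segment, #008000→cut S822 F993: (71.1020,203.4566) → (19.0693,90.2421)

[4] `<polyline>` open polyline, #008000→cut S822 F993: (68.9087,39.6274) → (74.6168,200.8555) → (5.6177,161.7006)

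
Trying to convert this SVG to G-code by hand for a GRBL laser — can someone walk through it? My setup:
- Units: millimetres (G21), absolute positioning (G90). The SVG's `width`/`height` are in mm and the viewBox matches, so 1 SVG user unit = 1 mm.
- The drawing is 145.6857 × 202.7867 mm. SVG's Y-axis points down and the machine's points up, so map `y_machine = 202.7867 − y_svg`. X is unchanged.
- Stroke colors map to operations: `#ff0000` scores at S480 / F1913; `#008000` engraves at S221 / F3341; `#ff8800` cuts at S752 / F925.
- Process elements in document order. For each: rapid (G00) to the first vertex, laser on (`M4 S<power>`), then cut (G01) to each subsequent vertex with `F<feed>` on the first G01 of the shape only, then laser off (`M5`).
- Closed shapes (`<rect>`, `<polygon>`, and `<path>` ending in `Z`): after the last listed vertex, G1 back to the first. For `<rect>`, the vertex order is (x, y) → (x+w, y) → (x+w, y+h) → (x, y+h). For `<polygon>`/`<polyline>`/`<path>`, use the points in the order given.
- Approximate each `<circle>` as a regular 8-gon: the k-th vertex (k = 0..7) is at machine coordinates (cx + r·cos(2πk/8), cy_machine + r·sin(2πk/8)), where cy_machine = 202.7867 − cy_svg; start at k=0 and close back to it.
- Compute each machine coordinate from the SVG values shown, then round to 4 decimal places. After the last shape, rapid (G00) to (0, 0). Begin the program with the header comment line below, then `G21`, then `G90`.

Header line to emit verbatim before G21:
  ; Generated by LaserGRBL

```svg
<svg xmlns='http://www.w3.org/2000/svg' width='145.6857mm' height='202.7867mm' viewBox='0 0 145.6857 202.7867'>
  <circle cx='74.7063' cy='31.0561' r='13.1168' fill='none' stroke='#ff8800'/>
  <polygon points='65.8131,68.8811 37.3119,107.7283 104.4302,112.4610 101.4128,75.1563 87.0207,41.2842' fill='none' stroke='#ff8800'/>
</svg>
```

1 u = 1 mm; y_m = 202.7867 − y.

[1] `<circle>` circle, #ff8800→cut S752 F925: (87.8231,171.7306) → (83.9813,181.0056) → (74.7063,184.8474) → (65.4313,181.0056) → (61.5895,171.7306) → (65.4313,162.4556) → (74.7063,158.6138) → (83.9813,162.4556) → (87.8231,171.7306) (closed)

[2] `<polygon>` closed polygon, #ff8800→cut S752 F925: (65.8131,133.9056) → (37.3119,95.0584) → (104.4302,90.3257) → (101.4128,127.6304) → (87.0207,161.5025) → (65.8131,133.9056) (closed)

; Generated by LaserGRBL
G21
G90
G00 X87.8231 Y171.7306
M4 S752
G01 X83.9813 Y181.0056 F925
G01 X74.7063 Y184.8474
G01 X65.4313 Y181.0056
G01 X61.5895 Y171.7306
G01 X65.4313 Y162.4556
G01 X74.7063 Y158.6138
G01 X83.9813 Y162.4556
G01 X87.8231 Y171.7306
M5
G00 X65.8131 Y133.9056
M4 S752
G01 X37.3119 Y95.0584 F925
G01 X104.4302 Y90.3257
G01 X101.4128 Y127.6304
G01 X87.0207 Y161.5025
G01 X65.8131 Y133.9056
M5
G00 X0.0000 Y0.0000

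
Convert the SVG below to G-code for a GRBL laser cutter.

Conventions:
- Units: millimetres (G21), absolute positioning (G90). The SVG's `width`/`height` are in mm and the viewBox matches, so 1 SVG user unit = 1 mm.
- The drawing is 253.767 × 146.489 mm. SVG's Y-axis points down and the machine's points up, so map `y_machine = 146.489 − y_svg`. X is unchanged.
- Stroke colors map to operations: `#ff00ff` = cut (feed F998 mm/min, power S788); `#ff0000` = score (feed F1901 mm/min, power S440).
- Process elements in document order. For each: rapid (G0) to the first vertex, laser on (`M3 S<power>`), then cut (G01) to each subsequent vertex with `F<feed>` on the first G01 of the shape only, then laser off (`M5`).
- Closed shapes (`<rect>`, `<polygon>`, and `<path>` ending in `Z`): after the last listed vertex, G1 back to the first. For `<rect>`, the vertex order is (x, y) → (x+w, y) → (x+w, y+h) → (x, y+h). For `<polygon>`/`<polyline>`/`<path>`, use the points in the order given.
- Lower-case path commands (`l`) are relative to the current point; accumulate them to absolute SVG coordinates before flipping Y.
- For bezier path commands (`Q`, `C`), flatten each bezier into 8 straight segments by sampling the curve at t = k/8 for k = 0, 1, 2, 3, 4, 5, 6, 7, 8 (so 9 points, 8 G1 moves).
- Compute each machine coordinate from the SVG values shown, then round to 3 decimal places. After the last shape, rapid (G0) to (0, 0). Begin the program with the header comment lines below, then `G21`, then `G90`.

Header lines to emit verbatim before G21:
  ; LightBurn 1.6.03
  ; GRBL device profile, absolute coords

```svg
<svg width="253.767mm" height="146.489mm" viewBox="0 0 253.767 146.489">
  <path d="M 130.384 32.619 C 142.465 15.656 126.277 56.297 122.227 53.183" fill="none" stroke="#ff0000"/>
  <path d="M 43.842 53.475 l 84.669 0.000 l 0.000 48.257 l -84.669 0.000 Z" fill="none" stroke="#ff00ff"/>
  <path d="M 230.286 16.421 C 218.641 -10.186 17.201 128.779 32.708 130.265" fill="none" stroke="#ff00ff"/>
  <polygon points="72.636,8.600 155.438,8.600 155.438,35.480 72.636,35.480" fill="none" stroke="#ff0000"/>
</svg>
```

; LightBurn 1.6.03
; GRBL device profile, absolute coords
G21
G90
G0 X130.384 Y113.870
M3 S440
G01 X133.668 Y117.729 F1901
G01 X134.776 Y117.375
G01 X134.180 Y113.997
G01 X132.355 Y108.781
G01 X129.773 Y102.917
G01 X126.909 Y97.591
G01 X124.236 Y93.991
G01 X122.227 Y93.306
M5
G0 X43.842 Y93.014
M3 S788
G01 X128.511 Y93.014 F998
G01 X128.511 Y44.757
G01 X43.842 Y44.757
G01 X43.842 Y93.014
M5
G0 X230.286 Y130.068
M3 S788
G01 X217.817 Y132.876 F998
G01 X192.321 Y123.714
G01 X158.565 Y106.131
G01 X121.315 Y83.681
G01 X85.338 Y59.913
G01 X55.400 Y38.381
G01 X36.268 Y22.634
G01 X32.708 Y16.224
M5
G0 X72.636 Y137.889
M3 S440
G01 X155.438 Y137.889 F1901
G01 X155.438 Y111.009
G01 X72.636 Y111.009
G01 X72.636 Y137.889
M5
G0 X0.000 Y0.000

Since the viewBox matches the mm dimensions, user units are millimetres directly. The only transform is the Y-flip y_m = 146.489 − y_svg.

Shape 1 is a cubic bezier drawn with `<path>`. Its stroke #ff0000 means score at S440, F1901. After flipping Y the toolpath is (130.384,113.870) → (133.668,117.729) → (134.776,117.375) → (134.180,113.997) → (132.355,108.781) → (129.773,102.917) → (126.909,97.591) → (124.236,93.991) → (122.227,93.306).

Shape 2 is a rectangle drawn with `<path>`. Its stroke #ff00ff means cut at S788, F998. After flipping Y the toolpath is (43.842,93.014) → (128.511,93.014) → (128.511,44.757) → (43.842,44.757) → (43.842,93.014), returning to the start.

Shape 3 is a cubic bezier drawn with `<path>`. Its stroke #ff00ff means cut at S788, F998. After flipping Y the toolpath is (230.286,130.068) → (217.817,132.876) → (192.321,123.714) → (158.565,106.131) → (121.315,83.681) → (85.338,59.913) → (55.400,38.381) → (36.268,22.634) → (32.708,16.224).

Shape 4 is a rectangle drawn with `<polygon>`. Its stroke #ff0000 means score at S440, F1901. After flipping Y the toolpath is (72.636,137.889) → (155.438,137.889) → (155.438,111.009) → (72.636,111.009) → (72.636,137.889), returning to the start.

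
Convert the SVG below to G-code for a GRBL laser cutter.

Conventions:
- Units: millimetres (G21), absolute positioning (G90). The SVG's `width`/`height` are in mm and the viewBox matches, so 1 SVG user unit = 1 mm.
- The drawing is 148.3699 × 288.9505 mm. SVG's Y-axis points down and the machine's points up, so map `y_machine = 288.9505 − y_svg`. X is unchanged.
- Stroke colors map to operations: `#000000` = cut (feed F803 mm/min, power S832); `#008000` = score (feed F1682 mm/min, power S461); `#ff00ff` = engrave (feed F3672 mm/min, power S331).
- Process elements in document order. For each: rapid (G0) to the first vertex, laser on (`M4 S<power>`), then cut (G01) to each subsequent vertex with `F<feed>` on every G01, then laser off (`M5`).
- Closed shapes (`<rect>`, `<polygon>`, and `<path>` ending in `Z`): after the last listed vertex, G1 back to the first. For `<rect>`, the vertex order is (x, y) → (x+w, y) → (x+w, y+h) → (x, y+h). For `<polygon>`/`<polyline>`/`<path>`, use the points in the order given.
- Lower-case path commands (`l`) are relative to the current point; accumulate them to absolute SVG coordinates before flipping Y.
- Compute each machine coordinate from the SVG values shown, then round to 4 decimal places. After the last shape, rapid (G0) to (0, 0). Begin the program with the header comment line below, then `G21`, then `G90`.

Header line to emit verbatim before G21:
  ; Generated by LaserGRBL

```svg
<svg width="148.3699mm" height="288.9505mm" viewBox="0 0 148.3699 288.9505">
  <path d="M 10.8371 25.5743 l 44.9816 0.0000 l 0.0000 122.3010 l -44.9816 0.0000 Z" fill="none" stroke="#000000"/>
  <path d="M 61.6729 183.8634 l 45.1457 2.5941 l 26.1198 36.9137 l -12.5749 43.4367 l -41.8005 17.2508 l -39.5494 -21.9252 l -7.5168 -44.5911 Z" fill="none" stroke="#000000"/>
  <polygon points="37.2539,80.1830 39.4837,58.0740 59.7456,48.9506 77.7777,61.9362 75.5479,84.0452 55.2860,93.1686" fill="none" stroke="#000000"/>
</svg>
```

; Generated by LaserGRBL
G21
G90
G0 X10.8371 Y263.3762
M4 S832
G01 X55.8187 Y263.3762 F803
G01 X55.8187 Y141.0752 F803
G01 X10.8371 Y141.0752 F803
G01 X10.8371 Y263.3762 F803
M5
G0 X61.6729 Y105.0871
M4 S832
G01 X106.8186 Y102.4930 F803
G01 X132.9384 Y65.5793 F803
G01 X120.3635 Y22.1426 F803
G01 X78.5630 Y4.8918 F803
G01 X39.0136 Y26.8170 F803
G01 X31.4968 Y71.4081 F803
G01 X61.6729 Y105.0871 F803
M5
G0 X37.2539 Y208.7675
M4 S832
G01 X39.4837 Y230.8765 F803
G01 X59.7456 Y239.9999 F803
G01 X77.7777 Y227.0143 F803
G01 X75.5479 Y204.9053 F803
G01 X55.2860 Y195.7819 F803
G01 X37.2539 Y208.7675 F803
M5
G0 X0.0000 Y0.0000

Since the viewBox matches the mm dimensions, user units are millimetres directly. The only transform is the Y-flip y_m = 288.9505 − y_svg.

Shape 1 is a rectangle drawn with `<path>`. Its stroke #000000 means cut at S832, F803. After flipping Y the toolpath is (10.8371,263.3762) → (55.8187,263.3762) → (55.8187,141.0752) → (10.8371,141.0752) → (10.8371,263.3762), returning to the start.

Shape 2 is a regular polygon drawn with `<path>`. Its stroke #000000 means cut at S832, F803. After flipping Y the toolpath is (61.6729,105.0871) → (106.8186,102.4930) → (132.9384,65.5793) → (120.3635,22.1426) → (78.5630,4.8918) → (39.0136,26.8170) → (31.4968,71.4081) → (61.6729,105.0871), returning to the start.

Shape 3 is a regular polygon drawn with `<polygon>`. Its stroke #000000 means cut at S832, F803. After flipping Y the toolpath is (37.2539,208.7675) → (39.4837,230.8765) → (59.7456,239.9999) → (77.7777,227.0143) → (75.5479,204.9053) → (55.2860,195.7819) → (37.2539,208.7675), returning to the start.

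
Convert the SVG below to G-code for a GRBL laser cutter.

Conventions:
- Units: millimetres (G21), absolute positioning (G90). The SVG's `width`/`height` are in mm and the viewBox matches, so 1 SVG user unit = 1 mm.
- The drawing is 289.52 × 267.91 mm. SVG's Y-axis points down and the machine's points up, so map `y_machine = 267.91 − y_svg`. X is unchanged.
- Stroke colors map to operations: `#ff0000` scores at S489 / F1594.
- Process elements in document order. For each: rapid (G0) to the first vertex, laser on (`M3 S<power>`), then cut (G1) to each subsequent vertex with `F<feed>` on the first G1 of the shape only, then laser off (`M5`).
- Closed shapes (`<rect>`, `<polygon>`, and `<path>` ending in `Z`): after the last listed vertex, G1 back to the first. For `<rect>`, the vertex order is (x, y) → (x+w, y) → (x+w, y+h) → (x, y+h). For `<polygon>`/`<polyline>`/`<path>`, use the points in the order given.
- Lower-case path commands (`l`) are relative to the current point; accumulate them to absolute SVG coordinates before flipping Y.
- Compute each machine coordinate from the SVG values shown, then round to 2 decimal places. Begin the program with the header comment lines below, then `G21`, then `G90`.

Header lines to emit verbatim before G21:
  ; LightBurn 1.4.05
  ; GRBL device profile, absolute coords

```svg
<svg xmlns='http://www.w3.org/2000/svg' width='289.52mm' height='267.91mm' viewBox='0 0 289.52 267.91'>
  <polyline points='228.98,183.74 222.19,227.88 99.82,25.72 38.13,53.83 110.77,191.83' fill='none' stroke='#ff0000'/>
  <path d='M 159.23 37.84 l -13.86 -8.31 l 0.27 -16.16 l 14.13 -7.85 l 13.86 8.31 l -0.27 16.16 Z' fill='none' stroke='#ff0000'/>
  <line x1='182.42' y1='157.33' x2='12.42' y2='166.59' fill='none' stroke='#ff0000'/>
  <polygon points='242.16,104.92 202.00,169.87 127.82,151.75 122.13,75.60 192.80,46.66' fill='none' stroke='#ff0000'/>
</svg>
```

; LightBurn 1.4.05
; GRBL device profile, absolute coords
G21
G90
G0 X228.98 Y84.17
M3 S489
G1 X222.19 Y40.03 F1594
G1 X99.82 Y242.19
G1 X38.13 Y214.08
G1 X110.77 Y76.08
M5
G0 X159.23 Y230.07
M3 S489
G1 X145.37 Y238.38 F1594
G1 X145.64 Y254.54
G1 X159.77 Y262.39
G1 X173.63 Y254.08
G1 X173.36 Y237.92
G1 X159.23 Y230.07
M5
G0 X182.42 Y110.58
M3 S489
G1 X12.42 Y101.32 F1594
M5
G0 X242.16 Y162.99
M3 S489
G1 X202.00 Y98.04 F1594
G1 X127.82 Y116.16
G1 X122.13 Y192.31
G1 X192.80 Y221.25
G1 X242.16 Y162.99
M5

Since the viewBox matches the mm dimensions, user units are millimetres directly. The only transform is the Y-flip y_m = 267.91 − y_svg.

Shape 1 is a open polyline drawn with `<polyline>`. Its stroke #ff0000 means score at S489, F1594. After flipping Y the toolpath is (228.98,84.17) → (222.19,40.03) → (99.82,242.19) → (38.13,214.08) → (110.77,76.08).

Shape 2 is a regular polygon drawn with `<path>`. Its stroke #ff0000 means score at S489, F1594. After flipping Y the toolpath is (159.23,230.07) → (145.37,238.38) → (145.64,254.54) → (159.77,262.39) → (173.63,254.08) → (173.36,237.92) → (159.23,230.07), returning to the start.

Shape 3 is a line segment drawn with `<line>`. Its stroke #ff0000 means score at S489, F1594. After flipping Y the toolpath is (182.42,110.58) → (12.42,101.32).

Shape 4 is a regular polygon drawn with `<polygon>`. Its stroke #ff0000 means score at S489, F1594. After flipping Y the toolpath is (242.16,162.99) → (202.00,98.04) → (127.82,116.16) → (122.13,192.31) → (192.80,221.25) → (242.16,162.99), returning to the start.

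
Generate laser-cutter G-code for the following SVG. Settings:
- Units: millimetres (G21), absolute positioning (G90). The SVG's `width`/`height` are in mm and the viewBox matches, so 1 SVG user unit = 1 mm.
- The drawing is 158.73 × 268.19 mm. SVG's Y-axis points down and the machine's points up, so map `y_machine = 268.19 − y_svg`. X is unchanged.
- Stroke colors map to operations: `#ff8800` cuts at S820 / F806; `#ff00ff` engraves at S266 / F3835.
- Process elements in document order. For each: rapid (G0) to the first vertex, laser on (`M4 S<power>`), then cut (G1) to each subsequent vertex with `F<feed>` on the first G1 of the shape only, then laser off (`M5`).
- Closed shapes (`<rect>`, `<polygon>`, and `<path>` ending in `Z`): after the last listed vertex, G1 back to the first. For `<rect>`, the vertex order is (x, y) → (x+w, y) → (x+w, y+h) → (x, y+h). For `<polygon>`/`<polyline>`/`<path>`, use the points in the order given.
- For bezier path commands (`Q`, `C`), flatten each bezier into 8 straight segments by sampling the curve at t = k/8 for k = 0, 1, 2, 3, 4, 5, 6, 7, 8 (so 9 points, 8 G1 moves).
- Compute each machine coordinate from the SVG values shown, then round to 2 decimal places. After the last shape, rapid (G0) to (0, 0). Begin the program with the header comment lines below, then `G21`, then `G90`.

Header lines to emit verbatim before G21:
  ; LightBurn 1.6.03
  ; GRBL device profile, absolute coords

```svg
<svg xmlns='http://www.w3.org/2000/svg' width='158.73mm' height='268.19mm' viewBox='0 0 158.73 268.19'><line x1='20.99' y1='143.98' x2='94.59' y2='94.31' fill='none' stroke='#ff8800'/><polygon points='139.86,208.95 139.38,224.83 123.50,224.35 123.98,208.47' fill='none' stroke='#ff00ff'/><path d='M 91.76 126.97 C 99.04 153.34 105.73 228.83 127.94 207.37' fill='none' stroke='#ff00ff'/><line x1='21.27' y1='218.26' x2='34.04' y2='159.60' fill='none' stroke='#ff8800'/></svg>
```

1 u = 1 mm; y_m = 268.19 − y.

[1] `<line>` line segment, #ff8800→cut S820 F806: (20.99,124.21) → (94.59,173.88)

[2] `<polygon>` regular polygon, #ff00ff→engrave S266 F3835: (139.86,59.24) → (139.38,43.36) → (123.50,43.84) → (123.98,59.72) → (139.86,59.24) (closed)

[3] `<path>` cubic bezier, #ff00ff→engrave S266 F3835: (91.76,141.22) → (94.49,129.31) → (97.36,114.51) → (100.55,98.53) → (104.25,83.08) → (108.65,69.88) → (113.94,60.62) → (120.31,57.03) → (127.94,60.82)

[4] `<line>` line segment, #ff8800→cut S820 F806: (21.27,49.93) → (34.04,108.59)

; LightBurn 1.6.03
; GRBL device profile, absolute coords
G21
G90
G0 X20.99 Y124.21
M4 S820
G1 X94.59 Y173.88 F806
M5
G0 X139.86 Y59.24
M4 S266
G1 X139.38 Y43.36 F3835
G1 X123.50 Y43.84
G1 X123.98 Y59.72
G1 X139.86 Y59.24
M5
G0 X91.76 Y141.22
M4 S266
G1 X94.49 Y129.31 F3835
G1 X97.36 Y114.51
G1 X100.55 Y98.53
G1 X104.25 Y83.08
G1 X108.65 Y69.88
G1 X113.94 Y60.62
G1 X120.31 Y57.03
G1 X127.94 Y60.82
M5
G0 X21.27 Y49.93
M4 S820
G1 X34.04 Y108.59 F806
M5
G0 X0.00 Y0.00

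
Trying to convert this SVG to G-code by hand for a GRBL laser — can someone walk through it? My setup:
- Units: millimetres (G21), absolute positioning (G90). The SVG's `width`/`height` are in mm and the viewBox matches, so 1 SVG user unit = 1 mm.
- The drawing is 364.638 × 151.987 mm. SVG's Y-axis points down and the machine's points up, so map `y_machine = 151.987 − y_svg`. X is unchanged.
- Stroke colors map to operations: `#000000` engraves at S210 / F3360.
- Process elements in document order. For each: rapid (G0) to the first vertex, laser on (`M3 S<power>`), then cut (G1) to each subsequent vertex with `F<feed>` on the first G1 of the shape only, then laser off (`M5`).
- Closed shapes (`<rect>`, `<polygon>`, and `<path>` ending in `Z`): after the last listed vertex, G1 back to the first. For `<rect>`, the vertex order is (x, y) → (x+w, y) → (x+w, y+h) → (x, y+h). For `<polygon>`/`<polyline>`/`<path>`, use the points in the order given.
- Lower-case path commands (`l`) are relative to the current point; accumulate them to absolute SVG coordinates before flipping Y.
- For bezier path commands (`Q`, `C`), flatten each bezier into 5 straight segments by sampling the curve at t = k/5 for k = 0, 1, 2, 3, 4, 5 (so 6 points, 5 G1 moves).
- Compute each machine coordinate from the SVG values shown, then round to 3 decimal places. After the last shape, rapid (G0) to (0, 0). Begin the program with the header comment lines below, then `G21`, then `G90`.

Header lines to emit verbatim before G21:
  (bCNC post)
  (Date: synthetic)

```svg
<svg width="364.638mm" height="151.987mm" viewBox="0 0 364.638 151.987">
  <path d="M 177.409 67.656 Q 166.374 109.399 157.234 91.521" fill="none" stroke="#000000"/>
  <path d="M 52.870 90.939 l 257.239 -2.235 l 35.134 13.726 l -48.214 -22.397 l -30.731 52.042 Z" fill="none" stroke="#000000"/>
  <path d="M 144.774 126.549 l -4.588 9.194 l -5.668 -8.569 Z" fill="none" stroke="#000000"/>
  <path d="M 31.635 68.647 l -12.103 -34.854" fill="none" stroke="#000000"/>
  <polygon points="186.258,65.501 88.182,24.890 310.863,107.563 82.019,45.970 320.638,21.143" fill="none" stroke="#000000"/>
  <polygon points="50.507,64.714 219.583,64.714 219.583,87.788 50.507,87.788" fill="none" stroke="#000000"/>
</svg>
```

1 u = 1 mm; y_m = 151.987 − y.

[1] `<path>` quadratic bezier, #000000→engrave S210 F3360: (177.409,84.331) → (173.071,70.019) → (168.884,60.476) → (164.849,55.703) → (160.966,55.700) → (157.234,60.466)

[2] `<path>` closed polygon, #000000→engrave S210 F3360: (52.870,61.048) → (310.109,63.283) → (345.243,49.557) → (297.029,71.954) → (266.298,19.912) → (52.870,61.048) (closed)

[3] `<path>` regular polygon, #000000→engrave S210 F3360: (144.774,25.438) → (140.186,16.244) → (134.518,24.813) → (144.774,25.438) (closed)

[4] `<path>` line segment, #000000→engrave S210 F3360: (31.635,83.340) → (19.532,118.194)

[5] `<polygon>` closed polygon, #000000→engrave S210 F3360: (186.258,86.486) → (88.182,127.097) → (310.863,44.424) → (82.019,106.017) → (320.638,130.844) → (186.258,86.486) (closed)

[6] `<polygon>` rectangle, #000000→engrave S210 F3360: (50.507,87.273) → (219.583,87.273) → (219.583,64.199) → (50.507,64.199) → (50.507,87.273) (closed)

(bCNC post)
(Date: synthetic)
G21
G90
G0 X177.409 Y84.331
M3 S210
G1 X173.071 Y70.019 F3360
G1 X168.884 Y60.476
G1 X164.849 Y55.703
G1 X160.966 Y55.700
G1 X157.234 Y60.466
M5
G0 X52.870 Y61.048
M3 S210
G1 X310.109 Y63.283 F3360
G1 X345.243 Y49.557
G1 X297.029 Y71.954
G1 X266.298 Y19.912
G1 X52.870 Y61.048
M5
G0 X144.774 Y25.438
M3 S210
G1 X140.186 Y16.244 F3360
G1 X134.518 Y24.813
G1 X144.774 Y25.438
M5
G0 X31.635 Y83.340
M3 S210
G1 X19.532 Y118.194 F3360
M5
G0 X186.258 Y86.486
M3 S210
G1 X88.182 Y127.097 F3360
G1 X310.863 Y44.424
G1 X82.019 Y106.017
G1 X320.638 Y130.844
G1 X186.258 Y86.486
M5
G0 X50.507 Y87.273
M3 S210
G1 X219.583 Y87.273 F3360
G1 X219.583 Y64.199
G1 X50.507 Y64.199
G1 X50.507 Y87.273
M5
G0 X0.000 Y0.000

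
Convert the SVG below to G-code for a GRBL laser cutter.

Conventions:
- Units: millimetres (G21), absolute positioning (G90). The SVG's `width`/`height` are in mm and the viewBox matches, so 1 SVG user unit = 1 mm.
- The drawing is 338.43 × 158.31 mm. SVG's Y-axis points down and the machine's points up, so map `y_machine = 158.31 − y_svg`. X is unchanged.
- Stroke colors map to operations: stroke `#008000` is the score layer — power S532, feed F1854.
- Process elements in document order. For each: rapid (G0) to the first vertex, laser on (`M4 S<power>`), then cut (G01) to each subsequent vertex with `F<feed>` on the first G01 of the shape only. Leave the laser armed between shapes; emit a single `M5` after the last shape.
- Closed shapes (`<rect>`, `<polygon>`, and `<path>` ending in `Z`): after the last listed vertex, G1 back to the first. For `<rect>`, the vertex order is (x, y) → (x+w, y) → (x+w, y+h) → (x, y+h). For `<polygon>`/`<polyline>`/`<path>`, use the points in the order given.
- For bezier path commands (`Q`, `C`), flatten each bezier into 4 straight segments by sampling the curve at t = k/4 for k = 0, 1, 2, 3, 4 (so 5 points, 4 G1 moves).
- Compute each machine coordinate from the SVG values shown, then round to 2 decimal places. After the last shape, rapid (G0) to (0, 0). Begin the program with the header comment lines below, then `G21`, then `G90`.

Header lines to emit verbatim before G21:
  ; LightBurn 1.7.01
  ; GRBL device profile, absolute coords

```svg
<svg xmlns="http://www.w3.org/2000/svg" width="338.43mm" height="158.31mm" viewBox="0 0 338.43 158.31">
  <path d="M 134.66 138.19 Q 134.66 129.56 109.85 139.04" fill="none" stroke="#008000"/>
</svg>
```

; LightBurn 1.7.01
; GRBL device profile, absolute coords
G21
G90
G0 X134.66 Y20.12
M4 S532
G01 X133.11 Y23.30 F1854
G01 X128.46 Y24.22
G01 X120.70 Y22.88
G01 X109.85 Y19.27
M5
G0 X0.00 Y0.00

Since the viewBox matches the mm dimensions, user units are millimetres directly. The only transform is the Y-flip y_m = 158.31 − y_svg.

Shape 1 is a quadratic bezier drawn with `<path>`. Its stroke #008000 means score at S532, F1854. After flipping Y the toolpath is (134.66,20.12) → (133.11,23.30) → (128.46,24.22) → (120.70,22.88) → (109.85,19.27).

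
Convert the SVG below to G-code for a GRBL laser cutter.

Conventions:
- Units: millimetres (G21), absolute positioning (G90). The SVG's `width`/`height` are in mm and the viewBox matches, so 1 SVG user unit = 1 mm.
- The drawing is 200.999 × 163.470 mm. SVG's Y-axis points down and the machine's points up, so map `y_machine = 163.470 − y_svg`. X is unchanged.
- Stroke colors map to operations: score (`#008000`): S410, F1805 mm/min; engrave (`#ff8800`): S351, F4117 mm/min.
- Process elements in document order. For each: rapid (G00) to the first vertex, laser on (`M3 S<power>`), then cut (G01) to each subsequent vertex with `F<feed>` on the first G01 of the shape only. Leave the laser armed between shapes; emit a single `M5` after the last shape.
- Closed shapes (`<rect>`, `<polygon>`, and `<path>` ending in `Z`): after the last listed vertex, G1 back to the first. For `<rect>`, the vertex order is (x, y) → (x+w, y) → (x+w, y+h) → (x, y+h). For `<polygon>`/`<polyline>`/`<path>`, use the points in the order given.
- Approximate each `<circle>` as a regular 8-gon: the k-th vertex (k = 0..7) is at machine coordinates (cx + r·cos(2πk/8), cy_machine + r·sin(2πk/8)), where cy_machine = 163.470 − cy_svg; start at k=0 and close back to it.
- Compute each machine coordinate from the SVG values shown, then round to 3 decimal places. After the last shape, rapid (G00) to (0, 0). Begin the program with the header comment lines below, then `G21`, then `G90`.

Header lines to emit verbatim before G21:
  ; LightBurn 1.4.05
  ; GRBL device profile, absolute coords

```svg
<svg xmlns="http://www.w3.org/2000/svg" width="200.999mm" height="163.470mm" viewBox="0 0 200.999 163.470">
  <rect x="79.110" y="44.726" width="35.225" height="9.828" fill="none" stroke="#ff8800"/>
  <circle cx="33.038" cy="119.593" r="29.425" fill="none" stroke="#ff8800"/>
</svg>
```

1 u = 1 mm; y_m = 163.470 − y.

[1] `<rect>` rectangle, #ff8800→engrave S351 F4117: (79.110,118.744) → (114.335,118.744) → (114.335,108.916) → (79.110,108.916) → (79.110,118.744) (closed)

[2] `<circle>` circle, #ff8800→engrave S351 F4117: (62.463,43.877) → (53.845,64.684) → (33.038,73.302) → (12.231,64.684) → (3.613,43.877) → (12.231,23.070) → (33.038,14.452) → (53.845,23.070) → (62.463,43.877) (closed)

; LightBurn 1.4.05
; GRBL device profile, absolute coords
G21
G90
G00 X79.110 Y118.744
M3 S351
G01 X114.335 Y118.744 F4117
G01 X114.335 Y108.916
G01 X79.110 Y108.916
G01 X79.110 Y118.744
G00 X62.463 Y43.877
M3 S351
G01 X53.845 Y64.684 F4117
G01 X33.038 Y73.302
G01 X12.231 Y64.684
G01 X3.613 Y43.877
G01 X12.231 Y23.070
G01 X33.038 Y14.452
G01 X53.845 Y23.070
G01 X62.463 Y43.877
M5
G00 X0.000 Y0.000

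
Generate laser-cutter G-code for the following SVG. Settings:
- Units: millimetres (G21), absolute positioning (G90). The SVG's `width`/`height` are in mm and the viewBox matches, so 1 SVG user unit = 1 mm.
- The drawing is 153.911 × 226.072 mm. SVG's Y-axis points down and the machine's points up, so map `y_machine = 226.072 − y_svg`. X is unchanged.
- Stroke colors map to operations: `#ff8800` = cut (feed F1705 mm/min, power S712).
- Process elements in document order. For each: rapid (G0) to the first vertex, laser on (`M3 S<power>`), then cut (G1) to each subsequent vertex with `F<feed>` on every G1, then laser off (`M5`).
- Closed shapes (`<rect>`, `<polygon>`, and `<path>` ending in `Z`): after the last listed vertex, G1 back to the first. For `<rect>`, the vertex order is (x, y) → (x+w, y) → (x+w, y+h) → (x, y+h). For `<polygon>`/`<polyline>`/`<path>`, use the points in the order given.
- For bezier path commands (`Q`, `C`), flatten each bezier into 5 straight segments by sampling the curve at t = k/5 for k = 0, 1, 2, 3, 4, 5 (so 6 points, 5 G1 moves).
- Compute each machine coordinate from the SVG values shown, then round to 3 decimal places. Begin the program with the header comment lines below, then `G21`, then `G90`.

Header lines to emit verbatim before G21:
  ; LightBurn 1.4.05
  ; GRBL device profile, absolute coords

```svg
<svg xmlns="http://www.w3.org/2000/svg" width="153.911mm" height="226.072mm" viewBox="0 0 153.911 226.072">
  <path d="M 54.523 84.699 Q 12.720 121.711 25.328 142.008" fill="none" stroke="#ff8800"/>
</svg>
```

1 u = 1 mm; y_m = 226.072 − y.

[1] `<path>` quadratic bezier, #ff8800→cut S712 F1705: (54.523,141.373) → (39.978,127.237) → (29.786,114.438) → (23.947,102.976) → (22.461,92.851) → (25.328,84.064)

; LightBurn 1.4.05
; GRBL device profile, absolute coords
G21
G90
G0 X54.523 Y141.373
M3 S712
G1 X39.978 Y127.237 F1705
G1 X29.786 Y114.438 F1705
G1 X23.947 Y102.976 F1705
G1 X22.461 Y92.851 F1705
G1 X25.328 Y84.064 F1705
M5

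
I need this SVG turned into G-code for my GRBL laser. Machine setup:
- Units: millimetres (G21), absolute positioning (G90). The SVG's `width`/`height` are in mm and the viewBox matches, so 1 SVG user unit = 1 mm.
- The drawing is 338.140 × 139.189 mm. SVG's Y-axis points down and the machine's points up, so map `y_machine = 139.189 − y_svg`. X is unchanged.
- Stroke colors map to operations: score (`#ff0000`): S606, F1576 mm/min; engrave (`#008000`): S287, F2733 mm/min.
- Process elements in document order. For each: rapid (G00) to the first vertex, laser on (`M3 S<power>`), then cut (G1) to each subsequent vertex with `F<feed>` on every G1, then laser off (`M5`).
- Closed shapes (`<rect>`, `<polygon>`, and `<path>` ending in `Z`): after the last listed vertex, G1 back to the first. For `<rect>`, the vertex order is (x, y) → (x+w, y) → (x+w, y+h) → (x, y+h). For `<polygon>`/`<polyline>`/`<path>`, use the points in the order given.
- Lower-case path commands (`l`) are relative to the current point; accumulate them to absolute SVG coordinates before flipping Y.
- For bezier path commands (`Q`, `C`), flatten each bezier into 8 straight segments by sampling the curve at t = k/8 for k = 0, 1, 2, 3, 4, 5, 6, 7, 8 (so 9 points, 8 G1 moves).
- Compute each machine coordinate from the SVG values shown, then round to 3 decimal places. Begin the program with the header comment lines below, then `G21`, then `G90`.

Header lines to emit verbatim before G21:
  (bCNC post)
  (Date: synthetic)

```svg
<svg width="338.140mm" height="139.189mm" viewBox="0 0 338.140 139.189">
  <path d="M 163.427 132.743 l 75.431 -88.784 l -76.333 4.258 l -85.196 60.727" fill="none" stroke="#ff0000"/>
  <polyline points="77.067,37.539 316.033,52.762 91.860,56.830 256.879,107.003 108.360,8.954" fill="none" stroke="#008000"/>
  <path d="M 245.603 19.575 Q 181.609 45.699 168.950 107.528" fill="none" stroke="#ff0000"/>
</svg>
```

(bCNC post)
(Date: synthetic)
G21
G90
G00 X163.427 Y6.446
M3 S606
G1 X238.858 Y95.230 F1576
G1 X162.525 Y90.972 F1576
G1 X77.329 Y30.245 F1576
M5
G00 X77.067 Y101.650
M3 S287
G1 X316.033 Y86.427 F2733
G1 X91.860 Y82.359 F2733
G1 X256.879 Y32.186 F2733
G1 X108.360 Y130.235 F2733
M5
G00 X245.603 Y119.614
M3 S606
G1 X230.407 Y112.525 F1576
G1 X216.814 Y104.320 F1576
G1 X204.826 Y95.000 F1576
G1 X194.443 Y84.564 F1576
G1 X185.663 Y73.012 F1576
G1 X178.488 Y60.344 F1576
G1 X172.917 Y46.560 F1576
G1 X168.950 Y31.661 F1576
M5

viewBox `0 0 338.140 139.189` with mm width/height → 1 unit = 1 mm. Flip: y_m = 139.189 − y_svg.

**Shape 1** — `<path>` open polyline, stroke `#ff0000` → score (S606, F1576). Machine vertices: (163.427,6.446) → (238.858,95.230) → (162.525,90.972) → (77.329,30.245). Open path.

**Shape 2** — `<polyline>` open polyline, stroke `#008000` → engrave (S287, F2733). Machine vertices: (77.067,101.650) → (316.033,86.427) → (91.860,82.359) → (256.879,32.186) → (108.360,130.235). Open path.

**Shape 3** — `<path>` quadratic bezier, stroke `#ff0000` → score (S606, F1576). Control points (SVG): P0=(245.603,19.575), P1=(181.609,45.699), P2=(168.950,107.528); sampled at t=k/8. Machine vertices: (245.603,119.614) → (230.407,112.525) → (216.814,104.320) → (204.826,95.000) → (194.443,84.564) → (185.663,73.012) → (178.488,60.344) → (172.917,46.560) → (168.950,31.661). Open path.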